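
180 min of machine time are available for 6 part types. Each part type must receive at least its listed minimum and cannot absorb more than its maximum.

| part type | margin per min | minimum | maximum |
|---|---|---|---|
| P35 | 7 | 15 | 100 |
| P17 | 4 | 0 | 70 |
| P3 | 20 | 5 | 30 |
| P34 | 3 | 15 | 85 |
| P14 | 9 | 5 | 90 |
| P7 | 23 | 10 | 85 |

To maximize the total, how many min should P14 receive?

35

Meeting every minimum uses 15+0+5+15+5+10 = 50 min, leaving 130.
Rank by margin per min: P7 23 > P3 20 > P14 9 > P35 7 > P17 4 > P34 3.
P7 takes 75 more to reach its cap of 85 → 55 left.
P3: +25 to 30 (cap) → 30 left.
P14 has room for 85 more but only 30 remain, so it gets 35.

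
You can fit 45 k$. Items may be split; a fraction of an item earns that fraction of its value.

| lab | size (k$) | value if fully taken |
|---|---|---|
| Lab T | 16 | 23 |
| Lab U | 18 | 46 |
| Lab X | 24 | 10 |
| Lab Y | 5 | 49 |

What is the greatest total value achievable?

120.5

Best value per unit of size first: Lab Y 49/5≈9.8, Lab U 46/18≈2.56, Lab T 23/16≈1.44, Lab X 10/24≈0.417.
Take all of Lab Y (5 k$, value 49) → 40 k$ left.
Lab U: take in full, 18 k$ for value 46 → 22 left.
Lab T: take in full, 16 k$ for value 23 → 6 left.
6 k$ left: a 6/24 share of Lab X gives 10×6/24 = 2.5.
Total value = 120.5.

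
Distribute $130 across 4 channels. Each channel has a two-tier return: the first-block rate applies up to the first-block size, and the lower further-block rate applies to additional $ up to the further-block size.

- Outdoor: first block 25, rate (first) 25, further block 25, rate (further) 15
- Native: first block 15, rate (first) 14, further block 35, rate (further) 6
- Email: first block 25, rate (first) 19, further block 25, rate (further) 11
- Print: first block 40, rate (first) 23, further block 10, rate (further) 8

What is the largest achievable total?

Treat each block as its own option and order by rate: Outdoor/T1 25 > Print/T1 23 > Email/T1 19 > Outdoor/T2 15 > Native/T1 14 > Email/T2 11 > Print/T2 8 > Native/T2 6.
Outdoor T1 at 25: fill all 25 ; 105 left.
Fill Print T1 block (40 at 23) ; 65 left.
Email T1 at 19: fill all 25 ; 40 left.
Outdoor T2 at 15: fill all 25 ; 15 left.
Fill Native T1 block (15 at 14) ; 0 left.
Total = 25×25 + 23×40 + 19×25 + 15×25 + 14×15 = 2605.

2605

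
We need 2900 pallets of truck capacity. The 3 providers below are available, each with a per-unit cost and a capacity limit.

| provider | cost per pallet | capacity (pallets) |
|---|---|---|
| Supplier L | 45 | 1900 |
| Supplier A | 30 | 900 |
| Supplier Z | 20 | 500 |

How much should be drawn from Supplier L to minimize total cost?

Cheapest first:
Supplier Z (20): use full 500 — 2400 pallets to go.
Supplier A (30): use full 900 — 1500 pallets to go.
Supplier L at 45: take 1500 of its 1900 — requirement met.

1500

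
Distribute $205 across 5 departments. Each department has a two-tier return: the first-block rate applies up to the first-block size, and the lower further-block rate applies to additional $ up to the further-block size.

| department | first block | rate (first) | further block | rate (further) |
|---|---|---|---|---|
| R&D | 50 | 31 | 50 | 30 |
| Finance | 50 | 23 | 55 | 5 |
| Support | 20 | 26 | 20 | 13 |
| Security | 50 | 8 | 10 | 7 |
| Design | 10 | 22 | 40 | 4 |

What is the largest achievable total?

Order all 10 blocks by rate: R&D/T1 31 > R&D/T2 30 > Support/T1 26 > Finance/T1 23 > Design/T1 22 > Support/T2 13 > Security/T1 8 > Security/T2 7 > Finance/T2 5 > Design/T2 4.
R&D/T1 (31): +50 → 155 left.
Fill R&D T2 block (50 at 30) → 105 left.
Support T1 at 26: fill all 20 → 85 left.
Finance/T1 (23): +50 → 35 left.
Fill Design T1 block (10 at 22) → 25 left.
Support T2 at 13: fill all 20 → 5 left.
Security/T1: +5 of 50 at 8; pool empty.
Total = 31×50 + 30×50 + 26×20 + 23×50 + 22×10 + 13×20 + 8×5 = 5240.

5240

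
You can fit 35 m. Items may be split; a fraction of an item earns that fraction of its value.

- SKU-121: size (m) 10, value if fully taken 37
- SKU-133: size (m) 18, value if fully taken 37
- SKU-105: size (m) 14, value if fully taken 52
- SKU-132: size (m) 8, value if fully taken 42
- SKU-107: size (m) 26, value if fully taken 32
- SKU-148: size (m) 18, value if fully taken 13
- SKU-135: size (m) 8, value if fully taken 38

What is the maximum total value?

150.5

Best value per unit of size first: SKU-132 42/8≈5.25, SKU-135 38/8≈4.75, SKU-105 52/14≈3.71, SKU-121 37/10≈3.7, SKU-133 37/18≈2.06, SKU-107 32/26≈1.23, SKU-148 13/18≈0.722.
Take all of SKU-132 (8 m, value 42) — 27 m left.
SKU-135: take in full, 8 m for value 38 — 19 left.
SKU-105: take in full, 14 m for value 52 — 5 left.
Fill the last 5 m with part of SKU-121: 5/10 of it earns 18.5.
Total value = 150.5.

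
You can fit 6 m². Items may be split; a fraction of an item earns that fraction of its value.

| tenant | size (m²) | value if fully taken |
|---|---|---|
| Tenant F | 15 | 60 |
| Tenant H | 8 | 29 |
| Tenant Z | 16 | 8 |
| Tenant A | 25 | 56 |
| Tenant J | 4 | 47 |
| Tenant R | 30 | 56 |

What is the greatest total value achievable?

55

Best value per unit of size first: Tenant J 47/4≈11.8, Tenant F 60/15≈4, Tenant H 29/8≈3.62, Tenant A 56/25≈2.24, Tenant R 56/30≈1.87, Tenant Z 8/16≈0.5.
Tenant J: take in full, 4 m² for value 47 — 2 left.
2 m² left: a 2/15 share of Tenant F gives 60×2/15 = 8.
Total value = 55.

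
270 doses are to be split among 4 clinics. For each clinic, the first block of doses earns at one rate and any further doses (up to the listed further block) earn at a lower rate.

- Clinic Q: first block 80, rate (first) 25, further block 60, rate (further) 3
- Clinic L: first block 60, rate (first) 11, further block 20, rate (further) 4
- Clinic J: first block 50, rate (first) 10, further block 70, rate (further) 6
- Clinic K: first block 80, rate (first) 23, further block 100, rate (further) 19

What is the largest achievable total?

5850

Rank every tier by rate: Clinic Q/T1 25 > Clinic K/T1 23 > Clinic K/T2 19 > Clinic L/T1 11 > Clinic J/T1 10 > Clinic J/T2 6 > Clinic L/T2 4 > Clinic Q/T2 3.
Clinic Q T1 at 25: fill all 80 ; 190 left.
Fill Clinic K T1 block (80 at 23) ; 110 left.
Fill Clinic K T2 block (100 at 19) ; 10 left.
Clinic L T1 at 11: only 10 left, fill 10.
Total = 25×80 + 23×80 + 19×100 + 11×10 = 5850.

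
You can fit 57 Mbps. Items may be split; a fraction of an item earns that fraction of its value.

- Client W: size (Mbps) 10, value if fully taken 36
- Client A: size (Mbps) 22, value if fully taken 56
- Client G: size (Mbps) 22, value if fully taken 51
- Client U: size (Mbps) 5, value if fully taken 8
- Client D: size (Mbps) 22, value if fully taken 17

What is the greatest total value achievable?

147.8

Sort by value density: Client W 36/10≈3.6, Client A 56/22≈2.55, Client G 51/22≈2.32, Client U 8/5≈1.6, Client D 17/22≈0.773.
Take all of Client W (10 Mbps, value 36) — 47 Mbps left.
All 22 Mbps of Client A fit (value 56) — 25 remain.
All 22 Mbps of Client G fit (value 51) — 3 remain.
Fill the last 3 Mbps with part of Client U: 3/5 of it earns 4.8.
Total value = 147.8.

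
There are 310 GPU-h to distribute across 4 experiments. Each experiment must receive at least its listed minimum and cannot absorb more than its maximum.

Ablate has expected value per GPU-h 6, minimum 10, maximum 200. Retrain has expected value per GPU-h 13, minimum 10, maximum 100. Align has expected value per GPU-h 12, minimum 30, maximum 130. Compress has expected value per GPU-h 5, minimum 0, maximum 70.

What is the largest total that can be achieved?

3340

Meeting every minimum uses 10+10+30+0 = 50 GPU-h, leaving 260.
Rank by expected value per GPU-h: Retrain 13 > Align 12 > Ablate 6 > Compress 5.
Give Retrain 90 more to hit its cap of 100 ; 170 left.
Align: +100 to 130 (cap) ; 70 left.
Ablate: +70 (room for 190) → 80. Pool exhausted.
Total = 6×80 + 13×100 + 12×130 = 3340.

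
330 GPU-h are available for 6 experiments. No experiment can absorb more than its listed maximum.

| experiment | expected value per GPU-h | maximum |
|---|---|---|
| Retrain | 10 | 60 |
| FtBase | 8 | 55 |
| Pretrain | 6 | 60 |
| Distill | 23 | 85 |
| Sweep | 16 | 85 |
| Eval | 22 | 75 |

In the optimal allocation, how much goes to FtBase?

25

Highest expected value per GPU-h first: Distill 23 > Eval 22 > Sweep 16 > Retrain 10 > FtBase 8 > Pretrain 6.
Give Distill 85 to hit its cap of 85 → 245 left.
Eval: +75 to 75 (cap) → 170 left.
Give Sweep 85 to hit its cap of 85 → 85 left.
Retrain takes 60 to reach its cap of 60 → 25 left.
FtBase: +25 (room for 55) → 25. Pool exhausted.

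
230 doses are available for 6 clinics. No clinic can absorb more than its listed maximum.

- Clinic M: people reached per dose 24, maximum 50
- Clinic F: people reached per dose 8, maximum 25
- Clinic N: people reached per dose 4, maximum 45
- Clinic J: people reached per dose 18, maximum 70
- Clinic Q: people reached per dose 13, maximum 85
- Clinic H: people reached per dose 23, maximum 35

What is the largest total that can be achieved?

4240

Rank by people reached per dose: Clinic M 24 > Clinic H 23 > Clinic J 18 > Clinic Q 13 > Clinic F 8 > Clinic N 4.
Clinic M: +50 to 50 (cap) ; 180 left.
Clinic H takes 35 to reach its cap of 35 ; 145 left.
Clinic J takes 70 to reach its cap of 70 ; 75 left.
Clinic Q has room for 85 but only 75 remain, so it gets 75.
Total = 24×50 + 18×70 + 13×75 + 23×35 = 4240.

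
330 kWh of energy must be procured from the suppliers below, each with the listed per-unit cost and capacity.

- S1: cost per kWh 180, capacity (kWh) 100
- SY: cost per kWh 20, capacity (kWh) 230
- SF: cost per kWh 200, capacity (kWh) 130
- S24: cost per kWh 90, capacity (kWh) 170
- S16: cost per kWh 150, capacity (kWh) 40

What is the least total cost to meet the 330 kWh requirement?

Use suppliers in increasing cost order.
SY at 20: take all 230 kWh ; 100 still needed.
Take 100 from S24 at 90 to finish.
S16, S1, SF: unused.
Cost = 230×20 + 100×90 = 13600.

13600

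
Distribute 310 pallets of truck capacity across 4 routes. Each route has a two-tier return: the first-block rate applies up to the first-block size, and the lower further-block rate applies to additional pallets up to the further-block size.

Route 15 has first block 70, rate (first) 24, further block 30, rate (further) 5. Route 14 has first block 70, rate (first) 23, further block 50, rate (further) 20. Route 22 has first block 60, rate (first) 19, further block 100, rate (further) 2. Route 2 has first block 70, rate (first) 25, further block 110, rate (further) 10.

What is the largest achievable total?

6990

Rank every tier by rate: Route 2/first 25 > Route 15/first 24 > Route 14/first 23 > Route 14/second 20 > Route 22/first 19 > Route 2/second 10 > Route 15/second 5 > Route 22/second 2.
Route 2/first (25): +70 ; 240 left.
Fill Route 15 first block (70 at 24) ; 170 left.
Route 14/first (23): +70 ; 100 left.
Fill Route 14 second block (50 at 20) ; 50 left.
Route 22 first at 19: only 50 left, fill 50.
Total = 25×70 + 24×70 + 23×70 + 20×50 + 19×50 = 6990.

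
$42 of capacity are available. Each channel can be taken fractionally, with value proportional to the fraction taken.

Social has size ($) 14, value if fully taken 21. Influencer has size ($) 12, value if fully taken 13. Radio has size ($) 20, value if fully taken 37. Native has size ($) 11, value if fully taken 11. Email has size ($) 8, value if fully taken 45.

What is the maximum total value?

Rank by value-to-size ratio: Email 45/8≈5.62, Radio 37/20≈1.85, Social 21/14≈1.5, Influencer 13/12≈1.08, Native 11/11≈1.
Take all of Email (8 $, value 45) — 34 $ left.
Radio: take in full, 20 $ for value 37 — 14 left.
All 14 $ of Social fit (value 21) — 0 remain.
Total value = 103.

103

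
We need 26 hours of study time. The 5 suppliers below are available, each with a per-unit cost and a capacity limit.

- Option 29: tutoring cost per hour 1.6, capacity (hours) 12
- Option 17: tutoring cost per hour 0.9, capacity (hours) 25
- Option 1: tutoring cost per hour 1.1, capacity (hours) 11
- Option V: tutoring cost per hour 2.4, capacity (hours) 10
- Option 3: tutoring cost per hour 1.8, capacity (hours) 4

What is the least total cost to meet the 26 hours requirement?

23.6

Use suppliers in increasing cost order.
Option 17 at 0.9: take all 25 hours ; 1 still needed.
Take 1 from Option 1 at 1.1 to finish.
Option 29, Option 3, Option V: unused.
Cost = 25×0.9 + 1×1.1 = 23.6.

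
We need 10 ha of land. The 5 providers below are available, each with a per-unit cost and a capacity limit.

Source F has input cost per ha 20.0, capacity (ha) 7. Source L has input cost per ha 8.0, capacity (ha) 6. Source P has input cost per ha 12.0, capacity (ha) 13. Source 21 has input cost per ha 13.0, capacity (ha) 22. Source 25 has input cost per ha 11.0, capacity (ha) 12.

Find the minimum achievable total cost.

Fill from the cheapest provider first.
Source L (8.0): use full 6 → 4 ha to go.
Source 25 (11.0): take the remaining 4 → done.
Source P, Source 21, Source F: unused.
Cost = 6×8.0 + 4×11.0 = 92.

92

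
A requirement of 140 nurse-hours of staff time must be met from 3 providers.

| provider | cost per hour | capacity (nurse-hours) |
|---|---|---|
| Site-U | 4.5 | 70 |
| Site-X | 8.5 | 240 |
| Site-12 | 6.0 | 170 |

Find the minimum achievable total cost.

Use providers in increasing cost order.
Site-U (4.5): use full 70 ; 70 nurse-hours to go.
Site-12 (6.0): take the remaining 70 ; done.
Site-X: unused.
Cost = 70×4.5 + 70×6.0 = 735.

735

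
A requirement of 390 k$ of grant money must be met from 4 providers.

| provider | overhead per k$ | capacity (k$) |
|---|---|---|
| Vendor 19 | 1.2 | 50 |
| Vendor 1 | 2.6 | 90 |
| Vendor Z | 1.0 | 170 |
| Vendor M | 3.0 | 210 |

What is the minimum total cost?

Fill from the cheapest provider first.
Vendor Z at 1.0: take all 170 k$ — 220 still needed.
Vendor 19 at 1.2: take all 50 k$ — 170 still needed.
Take 90 from Vendor 1 at 2.6 — need 80 more.
Take 80 from Vendor M at 3.0 to finish.
Cost = 170×1.0 + 50×1.2 + 90×2.6 + 80×3.0 = 704.

704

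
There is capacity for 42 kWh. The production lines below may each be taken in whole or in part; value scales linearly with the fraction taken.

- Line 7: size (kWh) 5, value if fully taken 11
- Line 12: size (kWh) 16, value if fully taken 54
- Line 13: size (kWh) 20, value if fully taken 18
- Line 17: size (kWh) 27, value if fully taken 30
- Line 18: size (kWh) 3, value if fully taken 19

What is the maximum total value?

104

Rank by value-to-size ratio: Line 18 19/3≈6.33, Line 12 54/16≈3.38, Line 7 11/5≈2.2, Line 17 30/27≈1.11, Line 13 18/20≈0.9.
Take all of Line 18 (3 kWh, value 19) — 39 kWh left.
Line 12: take in full, 16 kWh for value 54 — 23 left.
Take all of Line 7 (5 kWh, value 11) — 18 kWh left.
Only 18 kWh remain; take 18/27 of Line 17 for value 30×18/27 = 20.
Total value = 104.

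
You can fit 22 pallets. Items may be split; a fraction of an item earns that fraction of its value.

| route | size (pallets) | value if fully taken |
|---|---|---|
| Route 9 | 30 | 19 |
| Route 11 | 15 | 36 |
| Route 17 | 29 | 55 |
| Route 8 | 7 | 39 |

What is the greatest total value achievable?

75

Sort by value density: Route 8 39/7≈5.57, Route 11 36/15≈2.4, Route 17 55/29≈1.9, Route 9 19/30≈0.633.
Route 8: take in full, 7 pallets for value 39 ; 15 left.
All 15 pallets of Route 11 fit (value 36) ; 0 remain.
Total value = 75.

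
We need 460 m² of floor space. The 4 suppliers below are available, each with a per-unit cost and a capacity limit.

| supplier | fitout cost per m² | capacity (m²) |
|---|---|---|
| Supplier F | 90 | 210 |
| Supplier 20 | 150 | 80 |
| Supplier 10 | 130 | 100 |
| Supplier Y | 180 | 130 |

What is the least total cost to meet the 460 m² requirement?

Use suppliers in increasing cost order.
Supplier F (90): use full 210 — 250 m² to go.
Take 100 from Supplier 10 at 130 — need 150 more.
Supplier 20 (150): use full 80 — 70 m² to go.
Take 70 from Supplier Y at 180 to finish.
Cost = 210×90 + 100×130 + 80×150 + 70×180 = 56500.

56500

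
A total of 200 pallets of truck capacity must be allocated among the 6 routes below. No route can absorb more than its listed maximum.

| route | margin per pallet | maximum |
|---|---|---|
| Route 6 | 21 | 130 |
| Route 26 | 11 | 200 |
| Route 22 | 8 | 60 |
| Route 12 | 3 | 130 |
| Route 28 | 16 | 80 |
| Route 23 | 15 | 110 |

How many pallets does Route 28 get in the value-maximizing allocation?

Rank by margin per pallet: Route 6 21 > Route 28 16 > Route 23 15 > Route 26 11 > Route 22 8 > Route 12 3.
Give Route 6 130 to hit its cap of 130 — 70 left.
Route 28: +70 (room for 80) → 70. Pool exhausted.

70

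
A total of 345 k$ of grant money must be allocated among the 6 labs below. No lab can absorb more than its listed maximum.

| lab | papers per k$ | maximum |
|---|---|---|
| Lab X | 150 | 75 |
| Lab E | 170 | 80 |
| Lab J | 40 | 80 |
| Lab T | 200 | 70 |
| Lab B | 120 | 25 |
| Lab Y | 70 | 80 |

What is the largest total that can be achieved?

Highest papers per k$ first: Lab T 200 > Lab E 170 > Lab X 150 > Lab B 120 > Lab Y 70 > Lab J 40.
Give Lab T 70 to hit its cap of 70 ; 275 left.
Give Lab E 80 to hit its cap of 80 ; 195 left.
Lab X takes 75 to reach its cap of 75 ; 120 left.
Lab B takes 25 to reach its cap of 25 ; 95 left.
Lab Y: +80 to 80 (cap) ; 15 left.
Lab J has room for 80 but only 15 remain, so it gets 15.
Total = 150×75 + 170×80 + 40×15 + 200×70 + 120×25 + 70×80 = 48050.

48050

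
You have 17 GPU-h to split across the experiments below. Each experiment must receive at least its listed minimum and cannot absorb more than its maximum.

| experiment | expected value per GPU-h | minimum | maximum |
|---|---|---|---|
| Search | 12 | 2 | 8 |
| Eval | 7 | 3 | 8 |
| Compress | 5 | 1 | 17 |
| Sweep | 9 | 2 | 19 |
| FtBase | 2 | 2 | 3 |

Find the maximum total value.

Meeting every minimum uses 2+3+1+2+2 = 10 GPU-h, leaving 7.
Highest expected value per GPU-h first: Search 12 > Sweep 9 > Eval 7 > Compress 5 > FtBase 2.
Search takes 6 more to reach its cap of 8 ; 1 left.
Only 1 left; Sweep takes them to reach 3.
Total = 12×8 + 7×3 + 5×1 + 9×3 + 2×2 = 153.

153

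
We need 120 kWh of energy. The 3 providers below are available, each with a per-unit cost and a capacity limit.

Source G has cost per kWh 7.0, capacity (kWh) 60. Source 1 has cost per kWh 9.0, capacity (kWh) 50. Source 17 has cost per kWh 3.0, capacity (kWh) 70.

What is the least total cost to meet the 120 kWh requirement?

Use providers in increasing cost order.
Source 17 at 3.0: take all 70 kWh ; 50 still needed.
Take 50 from Source G at 7.0 to finish.
Source 1: unused.
Cost = 70×3.0 + 50×7.0 = 560.

560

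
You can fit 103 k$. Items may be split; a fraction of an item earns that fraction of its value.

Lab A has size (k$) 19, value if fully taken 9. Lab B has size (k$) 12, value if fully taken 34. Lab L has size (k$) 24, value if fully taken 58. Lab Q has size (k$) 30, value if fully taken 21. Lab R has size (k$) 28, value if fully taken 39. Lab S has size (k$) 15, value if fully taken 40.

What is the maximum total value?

Best value per unit of size first: Lab B 34/12≈2.83, Lab S 40/15≈2.67, Lab L 58/24≈2.42, Lab R 39/28≈1.39, Lab Q 21/30≈0.7, Lab A 9/19≈0.474.
All 12 k$ of Lab B fit (value 34) — 91 remain.
Lab S: take in full, 15 k$ for value 40 — 76 left.
Take all of Lab L (24 k$, value 58) — 52 k$ left.
Lab R: take in full, 28 k$ for value 39 — 24 left.
24 k$ left: a 24/30 share of Lab Q gives 21×24/30 = 16.8.
Total value = 187.8.

187.8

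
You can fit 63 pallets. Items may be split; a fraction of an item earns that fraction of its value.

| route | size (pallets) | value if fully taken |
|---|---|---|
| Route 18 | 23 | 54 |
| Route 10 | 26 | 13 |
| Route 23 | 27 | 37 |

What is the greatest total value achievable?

Rank by value-to-size ratio: Route 18 54/23≈2.35, Route 23 37/27≈1.37, Route 10 13/26≈0.5.
Route 18: take in full, 23 pallets for value 54 ; 40 left.
All 27 pallets of Route 23 fit (value 37) ; 13 remain.
13 pallets left: a 13/26 share of Route 10 gives 13×13/26 = 6.5.
Total value = 97.5.

97.5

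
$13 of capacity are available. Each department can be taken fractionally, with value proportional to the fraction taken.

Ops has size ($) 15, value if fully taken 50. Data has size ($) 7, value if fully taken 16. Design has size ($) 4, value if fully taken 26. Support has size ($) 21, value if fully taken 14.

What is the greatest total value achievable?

Sort by value density: Design 26/4≈6.5, Ops 50/15≈3.33, Data 16/7≈2.29, Support 14/21≈0.667.
Design: take in full, 4 $ for value 26 — 9 left.
9 $ left: a 9/15 share of Ops gives 50×9/15 = 30.
Total value = 56.

56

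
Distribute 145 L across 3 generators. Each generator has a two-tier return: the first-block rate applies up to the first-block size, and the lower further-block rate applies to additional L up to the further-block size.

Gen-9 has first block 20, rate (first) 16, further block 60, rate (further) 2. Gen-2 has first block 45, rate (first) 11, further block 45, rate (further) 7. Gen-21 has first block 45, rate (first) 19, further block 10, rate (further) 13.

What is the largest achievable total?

Order all 6 blocks by rate: Gen-21/tier1 19 > Gen-9/tier1 16 > Gen-21/tier2 13 > Gen-2/tier1 11 > Gen-2/tier2 7 > Gen-9/tier2 2.
Gen-21/tier1 (19): +45 — 100 left.
Gen-9 tier1 at 16: fill all 20 — 80 left.
Fill Gen-21 tier2 block (10 at 13) — 70 left.
Gen-2/tier1 (11): +45 — 25 left.
Gen-2/tier2: +25 of 45 at 7; pool empty.
Total = 19×45 + 16×20 + 13×10 + 11×45 + 7×25 = 1975.

1975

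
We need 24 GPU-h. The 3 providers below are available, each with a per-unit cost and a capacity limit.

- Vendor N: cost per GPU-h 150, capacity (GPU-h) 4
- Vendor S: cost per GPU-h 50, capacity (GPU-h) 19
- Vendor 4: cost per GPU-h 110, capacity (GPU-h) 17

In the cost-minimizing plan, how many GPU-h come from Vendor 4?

5

Use providers in increasing cost order.
Vendor S (50): use full 19 — 5 GPU-h to go.
Vendor 4 at 110: take 5 of its 17 — requirement met.
Vendor N: unused.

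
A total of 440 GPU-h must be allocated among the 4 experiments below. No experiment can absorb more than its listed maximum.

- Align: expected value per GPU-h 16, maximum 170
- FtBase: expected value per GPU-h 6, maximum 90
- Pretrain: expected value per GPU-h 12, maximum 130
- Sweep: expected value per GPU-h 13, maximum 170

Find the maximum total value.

6130

Highest expected value per GPU-h first: Align 16 > Sweep 13 > Pretrain 12 > FtBase 6.
Align takes 170 to reach its cap of 170 ; 270 left.
Give Sweep 170 to hit its cap of 170 ; 100 left.
Pretrain has room for 130 but only 100 remain, so it gets 100.
Total = 16×170 + 12×100 + 13×170 = 6130.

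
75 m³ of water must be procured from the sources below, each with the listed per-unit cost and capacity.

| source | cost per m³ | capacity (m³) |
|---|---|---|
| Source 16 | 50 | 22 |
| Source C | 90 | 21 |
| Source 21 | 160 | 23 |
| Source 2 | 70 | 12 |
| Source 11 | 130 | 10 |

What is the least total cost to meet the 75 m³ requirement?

Use sources in increasing cost order.
Take 22 from Source 16 at 50 — need 53 more.
Take 12 from Source 2 at 70 — need 41 more.
Take 21 from Source C at 90 — need 20 more.
Take 10 from Source 11 at 130 — need 10 more.
Source 21 at 160: take 10 of its 23 — requirement met.
Cost = 22×50 + 12×70 + 21×90 + 10×130 + 10×160 = 6730.

6730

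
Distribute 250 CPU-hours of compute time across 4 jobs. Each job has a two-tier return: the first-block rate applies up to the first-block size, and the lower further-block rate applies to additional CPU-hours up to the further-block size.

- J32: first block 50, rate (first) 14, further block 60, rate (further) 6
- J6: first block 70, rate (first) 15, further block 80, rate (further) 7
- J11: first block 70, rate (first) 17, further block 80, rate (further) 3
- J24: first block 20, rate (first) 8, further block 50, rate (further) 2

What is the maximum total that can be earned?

3380

Treat each block as its own option and order by rate: J11/T1 17 > J6/T1 15 > J32/T1 14 > J24/T1 8 > J6/T2 7 > J32/T2 6 > J11/T2 3 > J24/T2 2.
J11 T1 at 17: fill all 70 — 180 left.
J6 T1 at 15: fill all 70 — 110 left.
J32/T1 (14): +50 — 60 left.
Fill J24 T1 block (20 at 8) — 40 left.
J6/T2: +40 of 80 at 7; pool empty.
Total = 17×70 + 15×70 + 14×50 + 8×20 + 7×40 = 3380.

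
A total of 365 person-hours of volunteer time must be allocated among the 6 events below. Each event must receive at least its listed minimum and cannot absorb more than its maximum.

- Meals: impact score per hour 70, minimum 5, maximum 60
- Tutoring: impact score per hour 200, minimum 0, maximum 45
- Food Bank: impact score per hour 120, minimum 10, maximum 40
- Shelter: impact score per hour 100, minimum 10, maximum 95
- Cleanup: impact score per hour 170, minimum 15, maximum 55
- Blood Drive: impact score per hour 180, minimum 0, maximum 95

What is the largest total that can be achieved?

Meeting every minimum uses 5+0+10+10+15+0 = 40 person-hours, leaving 325.
Order the events by impact score per hour: Tutoring 200 > Blood Drive 180 > Cleanup 170 > Food Bank 120 > Shelter 100 > Meals 70.
Give Tutoring 45 more to hit its cap of 45 — 280 left.
Blood Drive: +95 to 95 (cap) — 185 left.
Cleanup: +40 to 55 (cap) — 145 left.
Food Bank: +30 to 40 (cap) — 115 left.
Shelter takes 85 more to reach its cap of 95 — 30 left.
Meals has room for 55 more but only 30 remain, so it gets 35.
Total = 70×35 + 200×45 + 120×40 + 100×95 + 170×55 + 180×95 = 52200.

52200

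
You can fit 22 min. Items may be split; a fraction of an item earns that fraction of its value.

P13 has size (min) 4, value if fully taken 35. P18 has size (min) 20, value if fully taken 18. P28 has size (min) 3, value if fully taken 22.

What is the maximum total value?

Best value per unit of size first: P13 35/4≈8.75, P28 22/3≈7.33, P18 18/20≈0.9.
All 4 min of P13 fit (value 35) ; 18 remain.
P28: take in full, 3 min for value 22 ; 15 left.
Fill the last 15 min with part of P18: 15/20 of it earns 13.5.
Total value = 70.5.

70.5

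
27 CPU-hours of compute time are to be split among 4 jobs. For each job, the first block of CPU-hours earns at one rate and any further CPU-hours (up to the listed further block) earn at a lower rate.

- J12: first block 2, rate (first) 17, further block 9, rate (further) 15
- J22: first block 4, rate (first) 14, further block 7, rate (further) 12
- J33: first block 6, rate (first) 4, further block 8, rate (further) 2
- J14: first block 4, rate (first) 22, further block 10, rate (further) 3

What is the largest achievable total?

Treat each block as its own option and order by rate: J14/first 22 > J12/first 17 > J12/second 15 > J22/first 14 > J22/second 12 > J33/first 4 > J14/second 3 > J33/second 2.
J14/first (22): +4 → 23 left.
J12/first (17): +2 → 21 left.
J12/second (15): +9 → 12 left.
Fill J22 first block (4 at 14) → 8 left.
Fill J22 second block (7 at 12) → 1 left.
1 remain; put them into J33 first at 4.
Total = 22×4 + 17×2 + 15×9 + 14×4 + 12×7 + 4×1 = 401.

401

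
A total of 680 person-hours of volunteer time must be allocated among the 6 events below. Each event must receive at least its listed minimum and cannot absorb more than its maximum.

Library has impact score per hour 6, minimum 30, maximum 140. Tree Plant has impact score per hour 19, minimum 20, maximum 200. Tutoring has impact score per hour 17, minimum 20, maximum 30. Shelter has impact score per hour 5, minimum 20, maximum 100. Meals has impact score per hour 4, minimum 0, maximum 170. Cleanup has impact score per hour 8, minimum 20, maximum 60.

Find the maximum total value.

Meeting every minimum uses 30+20+20+20+0+20 = 110 person-hours, leaving 570.
Rank by impact score per hour: Tree Plant 19 > Tutoring 17 > Cleanup 8 > Library 6 > Shelter 5 > Meals 4.
Give Tree Plant 180 more to hit its cap of 200 — 390 left.
Tutoring: +10 to 30 (cap) — 380 left.
Cleanup takes 40 more to reach its cap of 60 — 340 left.
Library takes 110 more to reach its cap of 140 — 230 left.
Shelter: +80 to 100 (cap) — 150 left.
Meals has room for 170 more but only 150 remain, so it gets 150.
Total = 6×140 + 19×200 + 17×30 + 5×100 + 4×150 + 8×60 = 6730.

6730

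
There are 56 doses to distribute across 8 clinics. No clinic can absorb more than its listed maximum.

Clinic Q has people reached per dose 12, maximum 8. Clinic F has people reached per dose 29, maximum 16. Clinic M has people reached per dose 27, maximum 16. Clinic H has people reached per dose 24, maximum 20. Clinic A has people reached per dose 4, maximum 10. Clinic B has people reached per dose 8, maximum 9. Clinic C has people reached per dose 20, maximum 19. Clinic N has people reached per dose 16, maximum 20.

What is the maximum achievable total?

1456

Order the clinics by people reached per dose: Clinic F 29 > Clinic M 27 > Clinic H 24 > Clinic C 20 > Clinic N 16 > Clinic Q 12 > Clinic B 8 > Clinic A 4.
Give Clinic F 16 to hit its cap of 16 → 40 left.
Give Clinic M 16 to hit its cap of 16 → 24 left.
Clinic H: +20 to 20 (cap) → 4 left.
Only 4 left; Clinic C takes them to reach 4.
Total = 29×16 + 27×16 + 24×20 + 20×4 = 1456.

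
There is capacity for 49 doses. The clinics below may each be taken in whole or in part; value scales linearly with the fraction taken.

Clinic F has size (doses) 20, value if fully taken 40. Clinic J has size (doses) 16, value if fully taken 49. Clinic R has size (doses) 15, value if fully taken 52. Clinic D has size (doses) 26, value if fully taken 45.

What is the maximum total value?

Rank by value-to-size ratio: Clinic R 52/15≈3.47, Clinic J 49/16≈3.06, Clinic F 40/20≈2, Clinic D 45/26≈1.73.
Clinic R: take in full, 15 doses for value 52 → 34 left.
Take all of Clinic J (16 doses, value 49) → 18 doses left.
Fill the last 18 doses with part of Clinic F: 18/20 of it earns 36.
Total value = 137.

137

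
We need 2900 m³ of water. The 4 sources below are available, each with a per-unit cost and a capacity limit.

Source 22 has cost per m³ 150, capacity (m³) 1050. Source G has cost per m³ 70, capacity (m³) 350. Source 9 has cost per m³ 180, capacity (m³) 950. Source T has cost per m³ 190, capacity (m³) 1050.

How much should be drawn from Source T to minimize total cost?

550

Cheapest first:
Source G at 70: take all 350 m³ ; 2550 still needed.
Source 22 at 150: take all 1050 m³ ; 1500 still needed.
Take 950 from Source 9 at 180 ; need 550 more.
Source T at 190: take 550 of its 1050 ; requirement met.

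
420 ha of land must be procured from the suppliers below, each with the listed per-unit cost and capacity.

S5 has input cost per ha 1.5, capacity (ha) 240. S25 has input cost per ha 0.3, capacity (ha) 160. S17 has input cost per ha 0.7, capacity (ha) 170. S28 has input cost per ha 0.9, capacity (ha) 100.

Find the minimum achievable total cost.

248

Fill from the cheapest supplier first.
S25 at 0.3: take all 160 ha — 260 still needed.
S17 at 0.7: take all 170 ha — 90 still needed.
Take 90 from S28 at 0.9 to finish.
S5: unused.
Cost = 160×0.3 + 170×0.7 + 90×0.9 = 248.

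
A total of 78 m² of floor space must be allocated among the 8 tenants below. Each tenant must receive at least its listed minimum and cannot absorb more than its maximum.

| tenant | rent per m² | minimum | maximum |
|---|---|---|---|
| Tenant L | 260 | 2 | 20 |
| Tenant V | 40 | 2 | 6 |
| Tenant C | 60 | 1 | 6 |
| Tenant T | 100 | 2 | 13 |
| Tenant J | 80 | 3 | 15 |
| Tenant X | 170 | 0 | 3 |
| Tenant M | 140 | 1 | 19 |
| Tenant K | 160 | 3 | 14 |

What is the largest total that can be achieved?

12530

Meeting every minimum uses 2+2+1+2+3+0+1+3 = 14 m², leaving 64.
Rank by rent per m²: Tenant L 260 > Tenant X 170 > Tenant K 160 > Tenant M 140 > Tenant T 100 > Tenant J 80 > Tenant C 60 > Tenant V 40.
Tenant L takes 18 more to reach its cap of 20 ; 46 left.
Give Tenant X 3 more to hit its cap of 3 ; 43 left.
Give Tenant K 11 more to hit its cap of 14 ; 32 left.
Tenant M takes 18 more to reach its cap of 19 ; 14 left.
Tenant T takes 11 more to reach its cap of 13 ; 3 left.
Only 3 left; Tenant J takes them to reach 6.
Total = 260×20 + 40×2 + 60×1 + 100×13 + 80×6 + 170×3 + 140×19 + 160×14 = 12530.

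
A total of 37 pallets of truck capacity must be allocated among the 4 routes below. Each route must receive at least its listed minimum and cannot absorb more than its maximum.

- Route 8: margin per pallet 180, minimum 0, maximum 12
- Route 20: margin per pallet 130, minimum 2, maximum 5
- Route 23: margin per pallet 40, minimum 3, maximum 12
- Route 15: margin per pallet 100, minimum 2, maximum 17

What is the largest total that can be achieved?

Meeting every minimum uses 0+2+3+2 = 7 pallets, leaving 30.
Order the routes by margin per pallet: Route 8 180 > Route 20 130 > Route 15 100 > Route 23 40.
Give Route 8 12 more to hit its cap of 12 ; 18 left.
Give Route 20 3 more to hit its cap of 5 ; 15 left.
Give Route 15 15 more to hit its cap of 17 ; 0 left.
Total = 180×12 + 130×5 + 40×3 + 100×17 = 4630.

4630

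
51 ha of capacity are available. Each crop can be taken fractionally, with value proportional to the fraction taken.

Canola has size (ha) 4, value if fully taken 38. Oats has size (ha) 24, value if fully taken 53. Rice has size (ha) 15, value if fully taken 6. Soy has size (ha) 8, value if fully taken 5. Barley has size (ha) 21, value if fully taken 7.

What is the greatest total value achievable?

102

Best value per unit of size first: Canola 38/4≈9.5, Oats 53/24≈2.21, Soy 5/8≈0.625, Rice 6/15≈0.4, Barley 7/21≈0.333.
Take all of Canola (4 ha, value 38) → 47 ha left.
Oats: take in full, 24 ha for value 53 → 23 left.
All 8 ha of Soy fit (value 5) → 15 remain.
Take all of Rice (15 ha, value 6) → 0 ha left.
Total value = 102.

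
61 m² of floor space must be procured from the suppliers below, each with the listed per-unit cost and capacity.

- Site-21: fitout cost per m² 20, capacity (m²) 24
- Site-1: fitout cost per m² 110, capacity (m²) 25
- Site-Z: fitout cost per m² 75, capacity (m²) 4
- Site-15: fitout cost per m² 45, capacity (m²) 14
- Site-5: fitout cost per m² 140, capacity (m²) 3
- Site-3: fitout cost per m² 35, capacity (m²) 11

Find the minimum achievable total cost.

2675

Cheapest first:
Take 24 from Site-21 at 20 ; need 37 more.
Take 11 from Site-3 at 35 ; need 26 more.
Site-15 (45): use full 14 ; 12 m² to go.
Site-Z at 75: take all 4 m² ; 8 still needed.
Site-1 at 110: take 8 of its 25 ; requirement met.
Site-5: unused.
Cost = 24×20 + 11×35 + 14×45 + 4×75 + 8×110 = 2675.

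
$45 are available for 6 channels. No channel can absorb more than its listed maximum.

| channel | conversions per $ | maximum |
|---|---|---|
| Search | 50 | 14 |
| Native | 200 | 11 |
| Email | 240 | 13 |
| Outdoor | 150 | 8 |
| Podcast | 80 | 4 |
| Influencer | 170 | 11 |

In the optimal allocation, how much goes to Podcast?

2

Order the channels by conversions per $: Email 240 > Native 200 > Influencer 170 > Outdoor 150 > Podcast 80 > Search 50.
Email: +13 to 13 (cap) → 32 left.
Native: +11 to 11 (cap) → 21 left.
Influencer takes 11 to reach its cap of 11 → 10 left.
Outdoor takes 8 to reach its cap of 8 → 2 left.
Only 2 left; Podcast takes them to reach 2.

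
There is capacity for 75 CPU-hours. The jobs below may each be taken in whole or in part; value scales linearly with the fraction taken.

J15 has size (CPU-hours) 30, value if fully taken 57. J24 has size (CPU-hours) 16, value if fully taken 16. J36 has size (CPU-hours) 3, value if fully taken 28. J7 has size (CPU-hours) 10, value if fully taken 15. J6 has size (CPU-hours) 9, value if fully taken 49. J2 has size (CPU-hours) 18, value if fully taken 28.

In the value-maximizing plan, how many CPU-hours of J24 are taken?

Best value per unit of size first: J36 28/3≈9.33, J6 49/9≈5.44, J15 57/30≈1.9, J2 28/18≈1.56, J7 15/10≈1.5, J24 16/16≈1.
All 3 CPU-hours of J36 fit (value 28) → 72 remain.
Take all of J6 (9 CPU-hours, value 49) → 63 CPU-hours left.
J15: take in full, 30 CPU-hours for value 57 → 33 left.
J2: take in full, 18 CPU-hours for value 28 → 15 left.
Take all of J7 (10 CPU-hours, value 15) → 5 CPU-hours left.
Only 5 CPU-hours remain; take 5/16 of J24 for value 16×5/16 = 5.

5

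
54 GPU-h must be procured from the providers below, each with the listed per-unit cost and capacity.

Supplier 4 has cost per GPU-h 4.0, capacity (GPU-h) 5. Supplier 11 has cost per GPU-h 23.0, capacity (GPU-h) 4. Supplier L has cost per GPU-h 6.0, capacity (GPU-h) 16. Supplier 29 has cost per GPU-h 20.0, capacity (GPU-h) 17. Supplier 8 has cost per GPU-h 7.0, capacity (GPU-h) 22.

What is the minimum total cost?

490

Cheapest first:
Supplier 4 (4.0): use full 5 ; 49 GPU-h to go.
Supplier L (6.0): use full 16 ; 33 GPU-h to go.
Take 22 from Supplier 8 at 7.0 ; need 11 more.
Supplier 29 at 20.0: take 11 of its 17 ; requirement met.
Supplier 11: unused.
Cost = 5×4.0 + 16×6.0 + 22×7.0 + 11×20.0 = 490.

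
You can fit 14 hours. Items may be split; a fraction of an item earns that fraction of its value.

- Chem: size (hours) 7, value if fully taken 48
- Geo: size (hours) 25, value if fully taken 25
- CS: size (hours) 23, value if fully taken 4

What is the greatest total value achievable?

55

Best value per unit of size first: Chem 48/7≈6.86, Geo 25/25≈1, CS 4/23≈0.174.
Take all of Chem (7 hours, value 48) — 7 hours left.
Only 7 hours remain; take 7/25 of Geo for value 25×7/25 = 7.
Total value = 55.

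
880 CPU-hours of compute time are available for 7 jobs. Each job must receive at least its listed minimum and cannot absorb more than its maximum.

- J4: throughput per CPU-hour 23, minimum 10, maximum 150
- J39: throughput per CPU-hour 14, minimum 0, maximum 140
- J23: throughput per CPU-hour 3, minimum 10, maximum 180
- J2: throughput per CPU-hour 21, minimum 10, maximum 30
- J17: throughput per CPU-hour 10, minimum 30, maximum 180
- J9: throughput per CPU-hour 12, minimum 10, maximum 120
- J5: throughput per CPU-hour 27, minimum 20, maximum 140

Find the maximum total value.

13420

Meeting every minimum uses 10+0+10+10+30+10+20 = 90 CPU-hours, leaving 790.
Order the jobs by throughput per CPU-hour: J5 27 > J4 23 > J2 21 > J39 14 > J9 12 > J17 10 > J23 3.
Give J5 120 more to hit its cap of 140 — 670 left.
J4 takes 140 more to reach its cap of 150 — 530 left.
J2: +20 to 30 (cap) — 510 left.
J39: +140 to 140 (cap) — 370 left.
J9 takes 110 more to reach its cap of 120 — 260 left.
J17 takes 150 more to reach its cap of 180 — 110 left.
Only 110 left; J23 takes them to reach 120.
Total = 23×150 + 14×140 + 3×120 + 21×30 + 10×180 + 12×120 + 27×140 = 13420.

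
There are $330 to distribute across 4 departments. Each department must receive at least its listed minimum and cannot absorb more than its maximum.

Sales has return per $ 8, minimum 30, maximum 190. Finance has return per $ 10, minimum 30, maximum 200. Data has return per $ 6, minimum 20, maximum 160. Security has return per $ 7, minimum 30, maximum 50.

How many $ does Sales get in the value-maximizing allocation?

Meeting every minimum uses 30+30+20+30 = 110 $, leaving 220.
Order the departments by return per $: Finance 10 > Sales 8 > Security 7 > Data 6.
Finance takes 170 more to reach its cap of 200 → 50 left.
Sales has room for 160 more but only 50 remain, so it gets 80.

80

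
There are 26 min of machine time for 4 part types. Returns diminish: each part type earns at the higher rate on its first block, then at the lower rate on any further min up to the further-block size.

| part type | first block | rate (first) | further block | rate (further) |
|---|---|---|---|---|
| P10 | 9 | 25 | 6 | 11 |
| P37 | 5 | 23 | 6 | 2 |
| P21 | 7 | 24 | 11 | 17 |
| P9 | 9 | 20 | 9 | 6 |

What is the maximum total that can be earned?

Order all 8 blocks by rate: P10/tier1 25 > P21/tier1 24 > P37/tier1 23 > P9/tier1 20 > P21/tier2 17 > P10/tier2 11 > P9/tier2 6 > P37/tier2 2.
Fill P10 tier1 block (9 at 25) ; 17 left.
Fill P21 tier1 block (7 at 24) ; 10 left.
Fill P37 tier1 block (5 at 23) ; 5 left.
P9/tier1: +5 of 9 at 20; pool empty.
Total = 25×9 + 24×7 + 23×5 + 20×5 = 608.

608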